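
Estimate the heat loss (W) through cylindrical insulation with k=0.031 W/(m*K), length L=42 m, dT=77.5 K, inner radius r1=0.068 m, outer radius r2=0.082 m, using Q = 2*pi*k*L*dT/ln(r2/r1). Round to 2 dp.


Q = 2*pi*0.031*42*77.5/ln(0.082/0.068) = 3386.57 W

3386.57 W


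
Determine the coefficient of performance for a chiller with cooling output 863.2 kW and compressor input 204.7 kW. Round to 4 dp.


COP = 863.2 / 204.7 = 4.2169

4.2169


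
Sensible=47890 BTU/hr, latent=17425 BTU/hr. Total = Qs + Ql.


Qt = 47890 + 17425 = 65315 BTU/hr

65315 BTU/hr


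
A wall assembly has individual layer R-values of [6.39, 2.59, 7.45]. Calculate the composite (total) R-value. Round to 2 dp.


R_total = 6.39 + 2.59 + 7.45 = 16.43

16.43


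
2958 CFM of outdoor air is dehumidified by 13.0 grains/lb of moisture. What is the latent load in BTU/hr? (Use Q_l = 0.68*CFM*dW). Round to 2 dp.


Q = 0.68 * 2958 * 13.0 = 26148.72 BTU/hr

26148.72 BTU/hr


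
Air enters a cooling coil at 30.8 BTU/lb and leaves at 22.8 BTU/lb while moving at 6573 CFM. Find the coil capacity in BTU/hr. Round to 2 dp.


Q = 4.5 * 6573 * (30.8 - 22.8) = 236628.00 BTU/hr

236628.00 BTU/hr


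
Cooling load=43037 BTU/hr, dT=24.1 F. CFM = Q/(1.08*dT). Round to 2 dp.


CFM = 43037 / (1.08 * 24.1) = 1653.49

1653.49 CFM


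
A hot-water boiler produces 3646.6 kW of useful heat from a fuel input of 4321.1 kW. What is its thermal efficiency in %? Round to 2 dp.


eta = (3646.6/4321.1)*100 = 84.39 %

84.39 %


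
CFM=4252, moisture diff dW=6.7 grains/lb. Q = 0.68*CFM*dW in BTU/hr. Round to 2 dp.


Q = 0.68 * 4252 * 6.7 = 19372.11 BTU/hr

19372.11 BTU/hr


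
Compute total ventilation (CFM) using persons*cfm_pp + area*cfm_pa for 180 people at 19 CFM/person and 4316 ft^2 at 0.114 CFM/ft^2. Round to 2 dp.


Total = 180*19 + 4316*0.114 = 3912.02 CFM

3912.02 CFM


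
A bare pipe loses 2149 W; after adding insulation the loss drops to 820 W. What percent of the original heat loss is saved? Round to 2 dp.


Savings = ((2149-820)/2149)*100 = 61.84 %

61.84 %


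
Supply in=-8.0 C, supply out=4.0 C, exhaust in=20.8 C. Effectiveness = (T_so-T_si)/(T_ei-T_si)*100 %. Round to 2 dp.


eff = (4.0-(-8.0))/(20.8-(-8.0))*100 = 41.67 %

41.67 %


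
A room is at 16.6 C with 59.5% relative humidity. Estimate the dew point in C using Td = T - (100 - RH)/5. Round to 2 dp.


Td = 16.6 - (100-59.5)/5 = 8.50 C

8.50 C


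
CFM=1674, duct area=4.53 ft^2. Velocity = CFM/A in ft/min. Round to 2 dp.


V = 1674 / 4.53 = 369.54 ft/min

369.54 ft/min


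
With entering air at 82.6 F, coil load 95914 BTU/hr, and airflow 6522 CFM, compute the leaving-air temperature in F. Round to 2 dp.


dT = 95914/(1.08*6522) = 13.6169
T_leave = 82.6 - 13.6169 = 68.98 F

68.98 F


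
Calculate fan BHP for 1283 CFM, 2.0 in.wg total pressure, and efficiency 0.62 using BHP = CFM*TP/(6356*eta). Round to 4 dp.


BHP = 1283 * 2.0 / (6356 * 0.62) = 0.6512 hp

0.6512 hp


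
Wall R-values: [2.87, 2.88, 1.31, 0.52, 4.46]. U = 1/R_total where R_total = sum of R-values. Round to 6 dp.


R_total = 2.87 + 2.88 + 1.31 + 0.52 + 4.46 = 12.04
U = 1/12.04 = 0.083056

0.083056


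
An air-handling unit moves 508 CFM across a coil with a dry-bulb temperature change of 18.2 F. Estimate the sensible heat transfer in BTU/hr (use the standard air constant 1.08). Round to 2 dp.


Q = 1.08 * 508 * 18.2 = 9985.25 BTU/hr

9985.25 BTU/hr


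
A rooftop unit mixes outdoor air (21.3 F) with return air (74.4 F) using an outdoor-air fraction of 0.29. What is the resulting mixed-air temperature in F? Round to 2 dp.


T_mix = 0.29*21.3 + 0.71*74.4 = 59.00 F

59.00 F


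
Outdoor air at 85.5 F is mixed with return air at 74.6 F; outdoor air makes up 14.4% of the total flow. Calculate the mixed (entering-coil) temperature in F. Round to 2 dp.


T_mix = 74.6 + (14.4/100)*(85.5-74.6) = 76.17 F

76.17 F


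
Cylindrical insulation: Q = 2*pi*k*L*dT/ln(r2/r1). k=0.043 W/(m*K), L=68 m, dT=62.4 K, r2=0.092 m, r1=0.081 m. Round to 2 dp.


Q = 2*pi*0.043*68*62.4/ln(0.092/0.081) = 9002.83 W

9002.83 W


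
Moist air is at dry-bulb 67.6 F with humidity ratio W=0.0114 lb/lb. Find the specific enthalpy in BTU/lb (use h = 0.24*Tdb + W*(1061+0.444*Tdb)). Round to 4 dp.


h = 0.24*67.6 + 0.0114*(1061+0.444*67.6) = 28.6616 BTU/lb

28.6616 BTU/lb


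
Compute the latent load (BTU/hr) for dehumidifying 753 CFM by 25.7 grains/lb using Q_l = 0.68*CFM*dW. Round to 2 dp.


Q = 0.68 * 753 * 25.7 = 13159.43 BTU/hr

13159.43 BTU/hr


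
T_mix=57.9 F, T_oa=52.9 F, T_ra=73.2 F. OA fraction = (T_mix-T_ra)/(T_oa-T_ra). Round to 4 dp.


frac = (57.9 - 73.2) / (52.9 - 73.2) = 0.7537

0.7537


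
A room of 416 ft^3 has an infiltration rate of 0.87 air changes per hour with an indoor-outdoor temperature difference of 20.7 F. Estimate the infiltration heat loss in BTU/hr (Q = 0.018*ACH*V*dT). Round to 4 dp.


Q = 0.018 * 0.87 * 416 * 20.7 = 134.8514 BTU/hr

134.8514 BTU/hr


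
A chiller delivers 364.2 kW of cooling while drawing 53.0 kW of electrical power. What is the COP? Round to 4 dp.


COP = 364.2 / 53.0 = 6.8717

6.8717


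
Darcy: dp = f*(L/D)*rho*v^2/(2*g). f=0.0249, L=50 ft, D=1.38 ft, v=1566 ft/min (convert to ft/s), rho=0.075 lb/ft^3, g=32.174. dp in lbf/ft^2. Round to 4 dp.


v_fps = 1566/60 = 26.1 ft/s
dp = 0.0249*(50/1.38)*0.075*26.1^2/(2*32.174) = 0.7163 lbf/ft^2

0.7163 lbf/ft^2


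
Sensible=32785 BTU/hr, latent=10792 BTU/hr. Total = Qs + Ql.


Qt = 32785 + 10792 = 43577 BTU/hr

43577 BTU/hr


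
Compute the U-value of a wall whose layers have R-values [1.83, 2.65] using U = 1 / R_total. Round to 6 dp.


R_total = 1.83 + 2.65 = 4.48
U = 1/4.48 = 0.223214

0.223214


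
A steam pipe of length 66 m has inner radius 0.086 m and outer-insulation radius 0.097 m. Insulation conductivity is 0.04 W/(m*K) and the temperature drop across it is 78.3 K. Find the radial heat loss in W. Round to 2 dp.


Q = 2*pi*0.04*66*78.3/ln(0.097/0.086) = 10790.71 W

10790.71 W


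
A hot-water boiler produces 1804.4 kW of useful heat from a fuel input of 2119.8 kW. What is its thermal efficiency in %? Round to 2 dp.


eta = (1804.4/2119.8)*100 = 85.12 %

85.12 %


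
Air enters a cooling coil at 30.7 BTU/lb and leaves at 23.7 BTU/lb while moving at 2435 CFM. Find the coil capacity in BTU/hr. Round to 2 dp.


Q = 4.5 * 2435 * (30.7 - 23.7) = 76702.50 BTU/hr

76702.50 BTU/hr


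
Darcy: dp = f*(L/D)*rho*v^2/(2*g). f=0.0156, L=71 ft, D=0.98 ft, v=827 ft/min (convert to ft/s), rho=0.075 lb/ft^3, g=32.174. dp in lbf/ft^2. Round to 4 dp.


v_fps = 827/60 = 13.7833 ft/s
dp = 0.0156*(71/0.98)*0.075*13.7833^2/(2*32.174) = 0.2503 lbf/ft^2

0.2503 lbf/ft^2


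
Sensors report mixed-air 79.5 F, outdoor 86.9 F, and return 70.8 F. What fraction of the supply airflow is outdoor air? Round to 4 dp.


frac = (79.5 - 70.8) / (86.9 - 70.8) = 0.5404

0.5404


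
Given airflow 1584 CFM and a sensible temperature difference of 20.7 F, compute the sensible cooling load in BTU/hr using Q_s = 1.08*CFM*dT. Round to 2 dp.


Q = 1.08 * 1584 * 20.7 = 35411.90 BTU/hr

35411.90 BTU/hr


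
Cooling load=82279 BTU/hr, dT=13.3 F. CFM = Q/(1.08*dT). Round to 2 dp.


CFM = 82279 / (1.08 * 13.3) = 5728.14

5728.14 CFM


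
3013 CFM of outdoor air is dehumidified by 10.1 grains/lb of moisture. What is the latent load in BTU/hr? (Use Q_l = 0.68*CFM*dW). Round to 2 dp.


Q = 0.68 * 3013 * 10.1 = 20693.28 BTU/hr

20693.28 BTU/hr


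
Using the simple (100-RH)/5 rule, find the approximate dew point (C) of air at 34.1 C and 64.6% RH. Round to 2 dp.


Td = 34.1 - (100-64.6)/5 = 27.02 C

27.02 C


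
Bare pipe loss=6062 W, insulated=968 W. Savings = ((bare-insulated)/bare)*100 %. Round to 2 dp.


Savings = ((6062-968)/6062)*100 = 84.03 %

84.03 %


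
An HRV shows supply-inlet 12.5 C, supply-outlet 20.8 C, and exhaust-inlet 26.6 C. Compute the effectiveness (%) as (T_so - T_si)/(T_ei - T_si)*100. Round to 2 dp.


eff = (20.8-12.5)/(26.6-12.5)*100 = 58.87 %

58.87 %


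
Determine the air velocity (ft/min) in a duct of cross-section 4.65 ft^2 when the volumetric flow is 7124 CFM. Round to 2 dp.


V = 7124 / 4.65 = 1532.04 ft/min

1532.04 ft/min


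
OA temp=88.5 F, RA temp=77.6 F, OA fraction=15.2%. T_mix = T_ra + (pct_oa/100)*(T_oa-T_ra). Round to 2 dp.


T_mix = 77.6 + (15.2/100)*(88.5-77.6) = 79.26 F

79.26 F


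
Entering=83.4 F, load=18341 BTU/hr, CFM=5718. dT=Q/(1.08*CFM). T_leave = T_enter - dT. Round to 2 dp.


dT = 18341/(1.08*5718) = 2.9700
T_leave = 83.4 - 2.9700 = 80.43 F

80.43 F


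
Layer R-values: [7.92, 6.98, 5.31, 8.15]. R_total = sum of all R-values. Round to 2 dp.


R_total = 7.92 + 6.98 + 5.31 + 8.15 = 28.36

28.36


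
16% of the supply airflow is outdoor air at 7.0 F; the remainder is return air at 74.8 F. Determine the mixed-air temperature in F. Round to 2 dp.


T_mix = 0.16*7.0 + 0.84*74.8 = 63.95 F

63.95 F


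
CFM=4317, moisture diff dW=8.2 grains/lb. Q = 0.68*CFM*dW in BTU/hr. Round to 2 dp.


Q = 0.68 * 4317 * 8.2 = 24071.59 BTU/hr

24071.59 BTU/hr


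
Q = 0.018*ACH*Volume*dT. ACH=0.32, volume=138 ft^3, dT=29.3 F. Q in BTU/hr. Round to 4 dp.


Q = 0.018 * 0.32 * 138 * 29.3 = 23.2900 BTU/hr

23.2900 BTU/hr


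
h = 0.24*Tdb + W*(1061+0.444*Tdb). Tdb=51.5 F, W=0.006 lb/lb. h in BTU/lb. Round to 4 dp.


h = 0.24*51.5 + 0.006*(1061+0.444*51.5) = 18.8632 BTU/lb

18.8632 BTU/lb


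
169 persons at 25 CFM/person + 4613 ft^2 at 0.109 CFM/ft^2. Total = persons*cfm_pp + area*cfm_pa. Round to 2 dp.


Total = 169*25 + 4613*0.109 = 4727.82 CFM

4727.82 CFM


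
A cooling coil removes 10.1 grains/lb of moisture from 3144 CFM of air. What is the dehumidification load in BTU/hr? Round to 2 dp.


Q = 0.68 * 3144 * 10.1 = 21592.99 BTU/hr

21592.99 BTU/hr


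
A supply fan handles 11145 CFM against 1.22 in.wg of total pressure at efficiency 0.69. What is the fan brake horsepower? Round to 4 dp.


BHP = 11145 * 1.22 / (6356 * 0.69) = 3.1003 hp

3.1003 hp


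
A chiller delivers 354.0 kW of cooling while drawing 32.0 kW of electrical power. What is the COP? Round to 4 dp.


COP = 354.0 / 32.0 = 11.0625

11.0625


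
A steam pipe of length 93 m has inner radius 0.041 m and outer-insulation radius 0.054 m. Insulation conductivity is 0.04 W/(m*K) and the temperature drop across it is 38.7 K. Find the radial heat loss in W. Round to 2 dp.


Q = 2*pi*0.04*93*38.7/ln(0.054/0.041) = 3284.36 W

3284.36 W


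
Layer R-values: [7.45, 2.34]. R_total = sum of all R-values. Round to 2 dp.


R_total = 7.45 + 2.34 = 9.79

9.79


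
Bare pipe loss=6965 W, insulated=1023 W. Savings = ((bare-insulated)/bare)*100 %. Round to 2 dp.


Savings = ((6965-1023)/6965)*100 = 85.31 %

85.31 %


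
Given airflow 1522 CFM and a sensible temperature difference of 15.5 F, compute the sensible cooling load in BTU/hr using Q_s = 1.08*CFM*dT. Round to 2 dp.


Q = 1.08 * 1522 * 15.5 = 25478.28 BTU/hr

25478.28 BTU/hr


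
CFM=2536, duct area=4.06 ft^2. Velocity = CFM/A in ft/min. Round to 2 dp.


V = 2536 / 4.06 = 624.63 ft/min

624.63 ft/min


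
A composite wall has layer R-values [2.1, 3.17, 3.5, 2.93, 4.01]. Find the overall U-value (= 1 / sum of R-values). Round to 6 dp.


R_total = 2.1 + 3.17 + 3.5 + 2.93 + 4.01 = 15.71
U = 1/15.71 = 0.063654

0.063654


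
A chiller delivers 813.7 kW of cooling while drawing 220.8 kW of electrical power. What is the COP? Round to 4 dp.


COP = 813.7 / 220.8 = 3.6852

3.6852


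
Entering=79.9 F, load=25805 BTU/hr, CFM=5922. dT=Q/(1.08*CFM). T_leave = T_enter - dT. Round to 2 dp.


dT = 25805/(1.08*5922) = 4.0347
T_leave = 79.9 - 4.0347 = 75.87 F

75.87 F


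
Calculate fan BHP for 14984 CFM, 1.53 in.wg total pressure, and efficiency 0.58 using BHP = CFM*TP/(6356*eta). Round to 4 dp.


BHP = 14984 * 1.53 / (6356 * 0.58) = 6.2188 hp

6.2188 hp


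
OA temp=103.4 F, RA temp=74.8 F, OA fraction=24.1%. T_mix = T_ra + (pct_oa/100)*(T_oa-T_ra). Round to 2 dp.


T_mix = 74.8 + (24.1/100)*(103.4-74.8) = 81.69 F

81.69 F


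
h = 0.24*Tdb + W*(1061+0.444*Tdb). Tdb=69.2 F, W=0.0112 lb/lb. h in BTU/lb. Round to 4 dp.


h = 0.24*69.2 + 0.0112*(1061+0.444*69.2) = 28.8353 BTU/lb

28.8353 BTU/lb


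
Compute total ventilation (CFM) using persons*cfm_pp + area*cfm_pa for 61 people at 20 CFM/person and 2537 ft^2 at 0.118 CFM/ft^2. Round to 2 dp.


Total = 61*20 + 2537*0.118 = 1519.37 CFM

1519.37 CFM


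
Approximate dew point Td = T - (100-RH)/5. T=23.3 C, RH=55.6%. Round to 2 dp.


Td = 23.3 - (100-55.6)/5 = 14.42 C

14.42 C


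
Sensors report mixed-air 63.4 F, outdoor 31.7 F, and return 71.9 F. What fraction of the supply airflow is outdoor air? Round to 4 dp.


frac = (63.4 - 71.9) / (31.7 - 71.9) = 0.2114

0.2114


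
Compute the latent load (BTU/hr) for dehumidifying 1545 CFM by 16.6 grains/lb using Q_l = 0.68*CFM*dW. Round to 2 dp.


Q = 0.68 * 1545 * 16.6 = 17439.96 BTU/hr

17439.96 BTU/hr


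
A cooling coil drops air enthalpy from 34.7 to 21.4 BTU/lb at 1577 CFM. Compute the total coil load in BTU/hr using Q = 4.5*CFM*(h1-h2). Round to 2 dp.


Q = 4.5 * 1577 * (34.7 - 21.4) = 94383.45 BTU/hr

94383.45 BTU/hr


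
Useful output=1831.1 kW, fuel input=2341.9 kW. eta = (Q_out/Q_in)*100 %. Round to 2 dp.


eta = (1831.1/2341.9)*100 = 78.19 %

78.19 %


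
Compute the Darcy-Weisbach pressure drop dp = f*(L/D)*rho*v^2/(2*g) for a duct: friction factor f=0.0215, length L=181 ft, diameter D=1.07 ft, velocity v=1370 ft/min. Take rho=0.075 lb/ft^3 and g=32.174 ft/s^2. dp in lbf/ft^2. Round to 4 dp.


v_fps = 1370/60 = 22.8333 ft/s
dp = 0.0215*(181/1.07)*0.075*22.8333^2/(2*32.174) = 2.2100 lbf/ft^2

2.2100 lbf/ft^2


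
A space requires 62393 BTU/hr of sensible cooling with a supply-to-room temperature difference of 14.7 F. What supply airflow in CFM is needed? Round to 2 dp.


CFM = 62393 / (1.08 * 14.7) = 3930.02

3930.02 CFM


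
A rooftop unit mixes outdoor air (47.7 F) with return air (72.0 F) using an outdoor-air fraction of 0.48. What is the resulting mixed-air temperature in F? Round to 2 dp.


T_mix = 0.48*47.7 + 0.52*72.0 = 60.34 F

60.34 F


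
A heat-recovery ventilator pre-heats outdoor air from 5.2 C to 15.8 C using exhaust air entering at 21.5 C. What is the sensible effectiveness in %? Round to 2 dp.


eff = (15.8-5.2)/(21.5-5.2)*100 = 65.03 %

65.03 %


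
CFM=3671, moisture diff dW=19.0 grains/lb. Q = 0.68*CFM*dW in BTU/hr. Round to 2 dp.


Q = 0.68 * 3671 * 19.0 = 47429.32 BTU/hr

47429.32 BTU/hr


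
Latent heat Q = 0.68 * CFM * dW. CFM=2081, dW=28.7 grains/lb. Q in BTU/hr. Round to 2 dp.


Q = 0.68 * 2081 * 28.7 = 40612.80 BTU/hr

40612.80 BTU/hr


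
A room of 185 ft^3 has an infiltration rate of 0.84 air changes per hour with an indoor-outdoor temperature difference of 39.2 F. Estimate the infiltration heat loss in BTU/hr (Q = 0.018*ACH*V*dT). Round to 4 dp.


Q = 0.018 * 0.84 * 185 * 39.2 = 109.6502 BTU/hr

109.6502 BTU/hr


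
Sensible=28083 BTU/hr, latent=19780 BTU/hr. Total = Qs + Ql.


Qt = 28083 + 19780 = 47863 BTU/hr

47863 BTU/hr


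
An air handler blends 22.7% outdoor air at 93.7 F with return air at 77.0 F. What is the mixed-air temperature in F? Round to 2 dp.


T_mix = 77.0 + (22.7/100)*(93.7-77.0) = 80.79 F

80.79 F


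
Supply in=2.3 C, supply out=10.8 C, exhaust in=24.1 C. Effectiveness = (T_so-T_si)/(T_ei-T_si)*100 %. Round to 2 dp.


eff = (10.8-2.3)/(24.1-2.3)*100 = 38.99 %

38.99 %


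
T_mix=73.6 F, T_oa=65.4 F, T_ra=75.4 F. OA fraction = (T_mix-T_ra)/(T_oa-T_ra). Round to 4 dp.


frac = (73.6 - 75.4) / (65.4 - 75.4) = 0.1800

0.1800


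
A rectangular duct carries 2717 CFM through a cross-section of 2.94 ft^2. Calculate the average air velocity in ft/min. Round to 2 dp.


V = 2717 / 2.94 = 924.15 ft/min

924.15 ft/min


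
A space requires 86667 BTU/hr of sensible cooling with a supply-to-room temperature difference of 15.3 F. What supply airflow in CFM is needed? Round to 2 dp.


CFM = 86667 / (1.08 * 15.3) = 5244.92

5244.92 CFM


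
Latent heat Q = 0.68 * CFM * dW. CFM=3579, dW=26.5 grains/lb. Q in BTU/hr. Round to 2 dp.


Q = 0.68 * 3579 * 26.5 = 64493.58 BTU/hr

64493.58 BTU/hr


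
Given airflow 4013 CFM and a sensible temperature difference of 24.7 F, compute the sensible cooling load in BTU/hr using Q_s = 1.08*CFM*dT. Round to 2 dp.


Q = 1.08 * 4013 * 24.7 = 107050.79 BTU/hr

107050.79 BTU/hr


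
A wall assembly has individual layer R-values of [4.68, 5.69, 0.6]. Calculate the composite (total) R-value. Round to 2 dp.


R_total = 4.68 + 5.69 + 0.6 = 10.97

10.97


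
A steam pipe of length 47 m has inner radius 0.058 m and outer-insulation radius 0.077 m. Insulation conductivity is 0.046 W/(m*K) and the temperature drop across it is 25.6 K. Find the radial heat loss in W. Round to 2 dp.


Q = 2*pi*0.046*47*25.6/ln(0.077/0.058) = 1227.25 W

1227.25 W


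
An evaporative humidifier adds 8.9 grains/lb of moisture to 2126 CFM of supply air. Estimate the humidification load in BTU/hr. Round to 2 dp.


Q = 0.68 * 2126 * 8.9 = 12866.55 BTU/hr

12866.55 BTU/hr


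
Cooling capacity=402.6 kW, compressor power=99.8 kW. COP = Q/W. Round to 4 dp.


COP = 402.6 / 99.8 = 4.0341

4.0341


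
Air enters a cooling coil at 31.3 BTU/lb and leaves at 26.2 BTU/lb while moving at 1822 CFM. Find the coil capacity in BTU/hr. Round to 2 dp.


Q = 4.5 * 1822 * (31.3 - 26.2) = 41814.90 BTU/hr

41814.90 BTU/hr


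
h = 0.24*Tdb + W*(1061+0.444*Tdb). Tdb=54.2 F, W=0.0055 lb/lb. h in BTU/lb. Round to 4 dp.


h = 0.24*54.2 + 0.0055*(1061+0.444*54.2) = 18.9759 BTU/lb

18.9759 BTU/lb


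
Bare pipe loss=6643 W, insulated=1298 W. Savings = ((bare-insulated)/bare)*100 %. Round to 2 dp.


Savings = ((6643-1298)/6643)*100 = 80.46 %

80.46 %


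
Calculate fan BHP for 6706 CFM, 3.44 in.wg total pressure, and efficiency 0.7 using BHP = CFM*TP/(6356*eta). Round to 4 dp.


BHP = 6706 * 3.44 / (6356 * 0.7) = 5.1849 hp

5.1849 hp


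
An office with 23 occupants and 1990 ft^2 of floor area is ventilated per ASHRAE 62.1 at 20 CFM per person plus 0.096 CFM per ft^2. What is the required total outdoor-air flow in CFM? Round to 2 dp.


Total = 23*20 + 1990*0.096 = 651.04 CFM

651.04 CFM


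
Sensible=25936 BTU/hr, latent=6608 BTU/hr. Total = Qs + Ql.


Qt = 25936 + 6608 = 32544 BTU/hr

32544 BTU/hr


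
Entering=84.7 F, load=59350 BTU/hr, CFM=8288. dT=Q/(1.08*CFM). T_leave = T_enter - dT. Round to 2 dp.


dT = 59350/(1.08*8288) = 6.6305
T_leave = 84.7 - 6.6305 = 78.07 F

78.07 F


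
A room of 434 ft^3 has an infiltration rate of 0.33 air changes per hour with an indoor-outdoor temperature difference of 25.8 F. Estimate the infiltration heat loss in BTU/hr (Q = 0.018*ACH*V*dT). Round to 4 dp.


Q = 0.018 * 0.33 * 434 * 25.8 = 66.5114 BTU/hr

66.5114 BTU/hr


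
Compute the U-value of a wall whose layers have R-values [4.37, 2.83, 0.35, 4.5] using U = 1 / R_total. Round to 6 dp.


R_total = 4.37 + 2.83 + 0.35 + 4.5 = 12.05
U = 1/12.05 = 0.082988

0.082988


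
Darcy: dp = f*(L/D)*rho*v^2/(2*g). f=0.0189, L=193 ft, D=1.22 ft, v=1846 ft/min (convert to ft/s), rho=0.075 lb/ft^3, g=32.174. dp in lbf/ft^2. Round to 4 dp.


v_fps = 1846/60 = 30.7667 ft/s
dp = 0.0189*(193/1.22)*0.075*30.7667^2/(2*32.174) = 3.2987 lbf/ft^2

3.2987 lbf/ft^2


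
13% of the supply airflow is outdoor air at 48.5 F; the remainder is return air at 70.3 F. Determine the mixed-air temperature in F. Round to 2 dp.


T_mix = 0.13*48.5 + 0.87*70.3 = 67.47 F

67.47 F


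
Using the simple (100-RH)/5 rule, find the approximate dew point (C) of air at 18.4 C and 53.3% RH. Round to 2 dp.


Td = 18.4 - (100-53.3)/5 = 9.06 C

9.06 C


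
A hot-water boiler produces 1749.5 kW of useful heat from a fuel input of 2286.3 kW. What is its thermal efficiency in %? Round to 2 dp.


eta = (1749.5/2286.3)*100 = 76.52 %

76.52 %


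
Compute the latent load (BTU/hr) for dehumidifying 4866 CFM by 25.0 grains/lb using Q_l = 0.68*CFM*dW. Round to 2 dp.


Q = 0.68 * 4866 * 25.0 = 82722.00 BTU/hr

82722.00 BTU/hr


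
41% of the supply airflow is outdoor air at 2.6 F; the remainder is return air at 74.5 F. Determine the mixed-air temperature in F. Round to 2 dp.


T_mix = 0.41*2.6 + 0.59*74.5 = 45.02 F

45.02 F


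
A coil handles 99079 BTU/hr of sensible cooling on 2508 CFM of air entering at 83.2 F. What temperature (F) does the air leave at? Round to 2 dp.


dT = 99079/(1.08*2508) = 36.5789
T_leave = 83.2 - 36.5789 = 46.62 F

46.62 F


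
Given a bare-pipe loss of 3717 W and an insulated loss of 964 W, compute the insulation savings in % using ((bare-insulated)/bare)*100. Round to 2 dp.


Savings = ((3717-964)/3717)*100 = 74.07 %

74.07 %


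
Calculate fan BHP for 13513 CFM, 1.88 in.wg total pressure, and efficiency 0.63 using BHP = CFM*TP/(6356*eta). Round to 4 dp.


BHP = 13513 * 1.88 / (6356 * 0.63) = 6.3443 hp

6.3443 hp


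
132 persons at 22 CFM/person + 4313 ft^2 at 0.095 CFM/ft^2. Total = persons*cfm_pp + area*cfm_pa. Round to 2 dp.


Total = 132*22 + 4313*0.095 = 3313.74 CFM

3313.74 CFM


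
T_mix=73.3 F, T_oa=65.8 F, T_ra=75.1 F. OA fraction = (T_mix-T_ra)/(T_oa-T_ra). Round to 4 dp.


frac = (73.3 - 75.1) / (65.8 - 75.1) = 0.1935

0.1935


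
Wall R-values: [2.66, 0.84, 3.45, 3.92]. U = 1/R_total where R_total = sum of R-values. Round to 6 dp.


R_total = 2.66 + 0.84 + 3.45 + 3.92 = 10.87
U = 1/10.87 = 0.091996

0.091996


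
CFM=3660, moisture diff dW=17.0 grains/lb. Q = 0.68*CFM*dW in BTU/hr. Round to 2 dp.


Q = 0.68 * 3660 * 17.0 = 42309.60 BTU/hr

42309.60 BTU/hr


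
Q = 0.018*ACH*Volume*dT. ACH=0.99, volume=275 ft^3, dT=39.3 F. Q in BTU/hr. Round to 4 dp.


Q = 0.018 * 0.99 * 275 * 39.3 = 192.5897 BTU/hr

192.5897 BTU/hr


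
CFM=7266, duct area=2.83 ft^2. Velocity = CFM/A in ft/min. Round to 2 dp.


V = 7266 / 2.83 = 2567.49 ft/min

2567.49 ft/min


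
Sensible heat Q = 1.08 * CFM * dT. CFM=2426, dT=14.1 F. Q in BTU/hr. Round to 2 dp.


Q = 1.08 * 2426 * 14.1 = 36943.13 BTU/hr

36943.13 BTU/hr


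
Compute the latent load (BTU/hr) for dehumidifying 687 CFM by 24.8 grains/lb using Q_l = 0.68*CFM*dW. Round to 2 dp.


Q = 0.68 * 687 * 24.8 = 11585.57 BTU/hr

11585.57 BTU/hr


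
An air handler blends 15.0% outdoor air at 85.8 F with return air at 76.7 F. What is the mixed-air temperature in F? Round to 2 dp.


T_mix = 76.7 + (15.0/100)*(85.8-76.7) = 78.07 F

78.07 F


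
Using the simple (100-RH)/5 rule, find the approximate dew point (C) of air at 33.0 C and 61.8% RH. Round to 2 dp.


Td = 33.0 - (100-61.8)/5 = 25.36 C

25.36 C


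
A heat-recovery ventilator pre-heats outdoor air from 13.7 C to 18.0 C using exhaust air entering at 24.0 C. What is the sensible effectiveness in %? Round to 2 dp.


eff = (18.0-13.7)/(24.0-13.7)*100 = 41.75 %

41.75 %


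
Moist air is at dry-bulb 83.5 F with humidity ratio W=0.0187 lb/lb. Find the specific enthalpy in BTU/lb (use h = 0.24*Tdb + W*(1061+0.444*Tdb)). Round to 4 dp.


h = 0.24*83.5 + 0.0187*(1061+0.444*83.5) = 40.5740 BTU/lb

40.5740 BTU/lb


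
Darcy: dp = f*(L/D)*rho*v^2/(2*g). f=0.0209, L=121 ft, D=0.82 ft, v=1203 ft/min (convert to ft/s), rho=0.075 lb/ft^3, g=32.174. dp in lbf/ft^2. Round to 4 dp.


v_fps = 1203/60 = 20.05 ft/s
dp = 0.0209*(121/0.82)*0.075*20.05^2/(2*32.174) = 1.4450 lbf/ft^2

1.4450 lbf/ft^2


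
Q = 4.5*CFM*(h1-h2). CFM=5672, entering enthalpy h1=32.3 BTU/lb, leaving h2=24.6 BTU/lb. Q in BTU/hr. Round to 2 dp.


Q = 4.5 * 5672 * (32.3 - 24.6) = 196534.80 BTU/hr

196534.80 BTU/hr


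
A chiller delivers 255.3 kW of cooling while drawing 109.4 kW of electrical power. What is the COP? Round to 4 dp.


COP = 255.3 / 109.4 = 2.3336

2.3336


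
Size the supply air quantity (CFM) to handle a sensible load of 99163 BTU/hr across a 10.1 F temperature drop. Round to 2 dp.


CFM = 99163 / (1.08 * 10.1) = 9090.85

9090.85 CFM


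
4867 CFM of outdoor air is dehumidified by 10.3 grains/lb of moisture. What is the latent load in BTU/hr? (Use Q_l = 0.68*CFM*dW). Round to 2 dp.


Q = 0.68 * 4867 * 10.3 = 34088.47 BTU/hr

34088.47 BTU/hr


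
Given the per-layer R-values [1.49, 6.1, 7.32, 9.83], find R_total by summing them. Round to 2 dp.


R_total = 1.49 + 6.1 + 7.32 + 9.83 = 24.74

24.74


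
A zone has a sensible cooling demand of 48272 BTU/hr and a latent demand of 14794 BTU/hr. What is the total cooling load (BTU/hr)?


Qt = 48272 + 14794 = 63066 BTU/hr

63066 BTU/hr


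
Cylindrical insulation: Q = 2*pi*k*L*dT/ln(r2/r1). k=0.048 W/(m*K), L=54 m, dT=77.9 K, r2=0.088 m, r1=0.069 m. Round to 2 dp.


Q = 2*pi*0.048*54*77.9/ln(0.088/0.069) = 5215.96 W

5215.96 W


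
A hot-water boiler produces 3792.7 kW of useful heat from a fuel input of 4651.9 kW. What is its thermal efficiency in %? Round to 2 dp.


eta = (3792.7/4651.9)*100 = 81.53 %

81.53 %


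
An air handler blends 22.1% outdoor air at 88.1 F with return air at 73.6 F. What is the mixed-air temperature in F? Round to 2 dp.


T_mix = 73.6 + (22.1/100)*(88.1-73.6) = 76.80 F

76.80 F


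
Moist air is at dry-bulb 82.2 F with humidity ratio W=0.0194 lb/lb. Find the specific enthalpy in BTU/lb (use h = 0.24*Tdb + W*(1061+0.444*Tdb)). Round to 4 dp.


h = 0.24*82.2 + 0.0194*(1061+0.444*82.2) = 41.0194 BTU/lb

41.0194 BTU/lb


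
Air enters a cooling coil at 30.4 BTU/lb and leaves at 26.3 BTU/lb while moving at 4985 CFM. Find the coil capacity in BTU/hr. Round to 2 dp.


Q = 4.5 * 4985 * (30.4 - 26.3) = 91973.25 BTU/hr

91973.25 BTU/hr


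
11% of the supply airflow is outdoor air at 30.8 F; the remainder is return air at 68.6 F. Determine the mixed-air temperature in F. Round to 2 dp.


T_mix = 0.11*30.8 + 0.89*68.6 = 64.44 F

64.44 F


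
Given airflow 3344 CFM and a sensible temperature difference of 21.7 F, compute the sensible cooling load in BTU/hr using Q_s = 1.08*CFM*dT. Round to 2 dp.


Q = 1.08 * 3344 * 21.7 = 78369.98 BTU/hr

78369.98 BTU/hr


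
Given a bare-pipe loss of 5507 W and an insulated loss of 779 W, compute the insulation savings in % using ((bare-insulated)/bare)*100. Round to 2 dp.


Savings = ((5507-779)/5507)*100 = 85.85 %

85.85 %


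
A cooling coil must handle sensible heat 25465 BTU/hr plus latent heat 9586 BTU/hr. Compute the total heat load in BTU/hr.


Qt = 25465 + 9586 = 35051 BTU/hr

35051 BTU/hr


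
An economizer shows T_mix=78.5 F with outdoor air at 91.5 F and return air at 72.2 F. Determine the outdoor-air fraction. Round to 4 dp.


frac = (78.5 - 72.2) / (91.5 - 72.2) = 0.3264

0.3264


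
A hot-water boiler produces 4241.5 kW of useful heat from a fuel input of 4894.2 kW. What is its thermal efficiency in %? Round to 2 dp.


eta = (4241.5/4894.2)*100 = 86.66 %

86.66 %


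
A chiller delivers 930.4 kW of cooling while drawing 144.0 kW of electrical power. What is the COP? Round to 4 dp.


COP = 930.4 / 144.0 = 6.4611

6.4611


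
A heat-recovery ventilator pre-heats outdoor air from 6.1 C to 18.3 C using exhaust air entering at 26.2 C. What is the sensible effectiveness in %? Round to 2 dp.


eff = (18.3-6.1)/(26.2-6.1)*100 = 60.70 %

60.70 %


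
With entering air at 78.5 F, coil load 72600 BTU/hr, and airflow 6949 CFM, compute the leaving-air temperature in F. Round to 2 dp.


dT = 72600/(1.08*6949) = 9.6737
T_leave = 78.5 - 9.6737 = 68.83 F

68.83 F


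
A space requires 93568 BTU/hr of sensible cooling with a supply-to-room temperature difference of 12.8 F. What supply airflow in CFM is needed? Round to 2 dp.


CFM = 93568 / (1.08 * 12.8) = 6768.52

6768.52 CFM


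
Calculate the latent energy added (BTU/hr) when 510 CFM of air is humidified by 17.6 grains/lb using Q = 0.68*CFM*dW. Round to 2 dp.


Q = 0.68 * 510 * 17.6 = 6103.68 BTU/hr

6103.68 BTU/hr


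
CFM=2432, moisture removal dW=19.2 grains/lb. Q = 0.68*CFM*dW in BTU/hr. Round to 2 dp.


Q = 0.68 * 2432 * 19.2 = 31752.19 BTU/hr

31752.19 BTU/hr


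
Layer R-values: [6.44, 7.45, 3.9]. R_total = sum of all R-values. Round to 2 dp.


R_total = 6.44 + 7.45 + 3.9 = 17.79

17.79


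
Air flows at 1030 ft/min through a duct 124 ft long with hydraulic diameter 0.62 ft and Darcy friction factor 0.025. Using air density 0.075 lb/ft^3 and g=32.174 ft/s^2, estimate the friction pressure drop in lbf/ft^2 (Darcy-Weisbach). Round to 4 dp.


v_fps = 1030/60 = 17.1667 ft/s
dp = 0.025*(124/0.62)*0.075*17.1667^2/(2*32.174) = 1.7174 lbf/ft^2

1.7174 lbf/ft^2


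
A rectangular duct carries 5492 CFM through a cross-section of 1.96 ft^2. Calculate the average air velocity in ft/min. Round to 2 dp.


V = 5492 / 1.96 = 2802.04 ft/min

2802.04 ft/min


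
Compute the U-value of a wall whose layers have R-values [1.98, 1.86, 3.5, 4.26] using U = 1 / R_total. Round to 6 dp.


R_total = 1.98 + 1.86 + 3.5 + 4.26 = 11.60
U = 1/11.60 = 0.086207

0.086207


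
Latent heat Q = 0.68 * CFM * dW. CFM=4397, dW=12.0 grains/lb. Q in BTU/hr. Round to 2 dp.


Q = 0.68 * 4397 * 12.0 = 35879.52 BTU/hr

35879.52 BTU/hr


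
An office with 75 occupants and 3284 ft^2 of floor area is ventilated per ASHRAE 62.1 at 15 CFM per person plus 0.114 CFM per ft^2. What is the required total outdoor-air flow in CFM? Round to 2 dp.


Total = 75*15 + 3284*0.114 = 1499.38 CFM

1499.38 CFM


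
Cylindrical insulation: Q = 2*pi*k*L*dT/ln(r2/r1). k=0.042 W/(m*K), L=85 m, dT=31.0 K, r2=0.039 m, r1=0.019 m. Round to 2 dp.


Q = 2*pi*0.042*85*31.0/ln(0.039/0.019) = 966.96 W

966.96 W


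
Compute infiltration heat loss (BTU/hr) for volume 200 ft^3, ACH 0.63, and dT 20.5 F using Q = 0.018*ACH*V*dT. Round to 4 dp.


Q = 0.018 * 0.63 * 200 * 20.5 = 46.4940 BTU/hr

46.4940 BTU/hr


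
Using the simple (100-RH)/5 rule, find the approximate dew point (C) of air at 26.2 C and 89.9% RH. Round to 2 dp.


Td = 26.2 - (100-89.9)/5 = 24.18 C

24.18 C


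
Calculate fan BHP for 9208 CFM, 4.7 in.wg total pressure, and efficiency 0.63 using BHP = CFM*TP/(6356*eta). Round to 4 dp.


BHP = 9208 * 4.7 / (6356 * 0.63) = 10.8078 hp

10.8078 hp


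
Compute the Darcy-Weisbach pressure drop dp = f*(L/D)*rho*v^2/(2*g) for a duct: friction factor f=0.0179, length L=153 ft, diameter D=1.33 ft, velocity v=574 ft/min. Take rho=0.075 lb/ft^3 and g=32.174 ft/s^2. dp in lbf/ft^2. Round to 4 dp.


v_fps = 574/60 = 9.5667 ft/s
dp = 0.0179*(153/1.33)*0.075*9.5667^2/(2*32.174) = 0.2197 lbf/ft^2

0.2197 lbf/ft^2


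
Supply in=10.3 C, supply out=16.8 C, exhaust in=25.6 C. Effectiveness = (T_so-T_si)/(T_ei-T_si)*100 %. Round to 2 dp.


eff = (16.8-10.3)/(25.6-10.3)*100 = 42.48 %

42.48 %


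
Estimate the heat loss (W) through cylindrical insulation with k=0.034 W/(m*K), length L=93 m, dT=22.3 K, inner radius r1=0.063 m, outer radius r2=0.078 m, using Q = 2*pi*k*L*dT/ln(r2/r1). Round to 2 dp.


Q = 2*pi*0.034*93*22.3/ln(0.078/0.063) = 2074.43 W

2074.43 W


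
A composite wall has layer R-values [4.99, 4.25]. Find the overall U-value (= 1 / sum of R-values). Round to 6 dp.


R_total = 4.99 + 4.25 = 9.24
U = 1/9.24 = 0.108225

0.108225


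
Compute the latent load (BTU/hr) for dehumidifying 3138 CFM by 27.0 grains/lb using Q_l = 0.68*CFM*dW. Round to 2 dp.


Q = 0.68 * 3138 * 27.0 = 57613.68 BTU/hr

57613.68 BTU/hr


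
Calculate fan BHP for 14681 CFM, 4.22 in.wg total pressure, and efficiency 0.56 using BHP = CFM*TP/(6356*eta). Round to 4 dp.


BHP = 14681 * 4.22 / (6356 * 0.56) = 17.4059 hp

17.4059 hp


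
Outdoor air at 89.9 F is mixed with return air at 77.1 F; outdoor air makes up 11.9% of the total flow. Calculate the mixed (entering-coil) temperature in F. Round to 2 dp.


T_mix = 77.1 + (11.9/100)*(89.9-77.1) = 78.62 F

78.62 F


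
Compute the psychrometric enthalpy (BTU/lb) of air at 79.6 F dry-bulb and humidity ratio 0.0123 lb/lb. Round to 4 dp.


h = 0.24*79.6 + 0.0123*(1061+0.444*79.6) = 32.5890 BTU/lb

32.5890 BTU/lb


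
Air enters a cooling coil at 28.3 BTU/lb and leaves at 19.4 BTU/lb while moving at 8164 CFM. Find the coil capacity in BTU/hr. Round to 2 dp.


Q = 4.5 * 8164 * (28.3 - 19.4) = 326968.20 BTU/hr

326968.20 BTU/hr


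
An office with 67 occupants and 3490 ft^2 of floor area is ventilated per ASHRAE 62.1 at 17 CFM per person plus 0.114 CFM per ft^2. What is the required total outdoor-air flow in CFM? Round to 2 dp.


Total = 67*17 + 3490*0.114 = 1536.86 CFM

1536.86 CFM


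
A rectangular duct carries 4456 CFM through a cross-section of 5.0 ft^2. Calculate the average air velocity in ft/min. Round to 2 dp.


V = 4456 / 5.0 = 891.20 ft/min

891.20 ft/min


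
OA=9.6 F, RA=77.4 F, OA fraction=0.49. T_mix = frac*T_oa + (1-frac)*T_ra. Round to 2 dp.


T_mix = 0.49*9.6 + 0.51*77.4 = 44.18 F

44.18 F


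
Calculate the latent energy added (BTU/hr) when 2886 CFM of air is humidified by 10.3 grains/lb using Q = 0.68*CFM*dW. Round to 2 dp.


Q = 0.68 * 2886 * 10.3 = 20213.54 BTU/hr

20213.54 BTU/hr


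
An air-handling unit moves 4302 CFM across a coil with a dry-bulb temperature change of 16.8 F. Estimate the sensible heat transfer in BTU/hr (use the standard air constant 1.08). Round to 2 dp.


Q = 1.08 * 4302 * 16.8 = 78055.49 BTU/hr

78055.49 BTU/hr


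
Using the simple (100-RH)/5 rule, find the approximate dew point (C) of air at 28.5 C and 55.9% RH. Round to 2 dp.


Td = 28.5 - (100-55.9)/5 = 19.68 C

19.68 C


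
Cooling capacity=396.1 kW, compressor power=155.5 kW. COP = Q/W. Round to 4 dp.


COP = 396.1 / 155.5 = 2.5473

2.5473


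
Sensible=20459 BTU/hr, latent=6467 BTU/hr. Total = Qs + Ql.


Qt = 20459 + 6467 = 26926 BTU/hr

26926 BTU/hr


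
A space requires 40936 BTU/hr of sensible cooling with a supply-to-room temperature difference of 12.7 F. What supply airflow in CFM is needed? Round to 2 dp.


CFM = 40936 / (1.08 * 12.7) = 2984.54

2984.54 CFM


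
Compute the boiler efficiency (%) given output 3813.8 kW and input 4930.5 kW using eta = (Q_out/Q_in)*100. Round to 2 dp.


eta = (3813.8/4930.5)*100 = 77.35 %

77.35 %


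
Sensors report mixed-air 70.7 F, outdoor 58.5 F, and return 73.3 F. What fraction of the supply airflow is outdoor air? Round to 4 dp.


frac = (70.7 - 73.3) / (58.5 - 73.3) = 0.1757

0.1757


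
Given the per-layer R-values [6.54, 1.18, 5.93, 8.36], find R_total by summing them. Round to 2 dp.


R_total = 6.54 + 1.18 + 5.93 + 8.36 = 22.01

22.01


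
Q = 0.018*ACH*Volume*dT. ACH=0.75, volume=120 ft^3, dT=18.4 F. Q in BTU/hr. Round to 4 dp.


Q = 0.018 * 0.75 * 120 * 18.4 = 29.8080 BTU/hr

29.8080 BTU/hr


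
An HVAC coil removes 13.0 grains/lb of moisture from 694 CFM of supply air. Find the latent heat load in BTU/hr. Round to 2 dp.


Q = 0.68 * 694 * 13.0 = 6134.96 BTU/hr

6134.96 BTU/hr


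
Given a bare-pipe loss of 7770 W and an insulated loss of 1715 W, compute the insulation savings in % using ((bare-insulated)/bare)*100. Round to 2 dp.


Savings = ((7770-1715)/7770)*100 = 77.93 %

77.93 %


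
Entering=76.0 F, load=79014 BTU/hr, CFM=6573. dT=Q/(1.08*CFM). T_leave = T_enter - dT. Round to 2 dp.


dT = 79014/(1.08*6573) = 11.1306
T_leave = 76.0 - 11.1306 = 64.87 F

64.87 F


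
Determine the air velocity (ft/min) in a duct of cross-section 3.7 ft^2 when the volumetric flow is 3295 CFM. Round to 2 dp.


V = 3295 / 3.7 = 890.54 ft/min

890.54 ft/min


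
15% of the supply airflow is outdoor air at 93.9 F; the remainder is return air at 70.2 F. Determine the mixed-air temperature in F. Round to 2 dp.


T_mix = 0.15*93.9 + 0.85*70.2 = 73.76 F

73.76 F


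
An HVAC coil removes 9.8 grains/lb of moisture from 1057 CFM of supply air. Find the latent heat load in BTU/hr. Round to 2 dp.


Q = 0.68 * 1057 * 9.8 = 7043.85 BTU/hr

7043.85 BTU/hr


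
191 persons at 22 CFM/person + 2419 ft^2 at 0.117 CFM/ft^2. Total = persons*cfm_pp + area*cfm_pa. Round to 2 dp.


Total = 191*22 + 2419*0.117 = 4485.02 CFM

4485.02 CFM


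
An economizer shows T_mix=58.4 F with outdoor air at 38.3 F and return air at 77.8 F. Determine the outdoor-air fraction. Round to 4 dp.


frac = (58.4 - 77.8) / (38.3 - 77.8) = 0.4911

0.4911


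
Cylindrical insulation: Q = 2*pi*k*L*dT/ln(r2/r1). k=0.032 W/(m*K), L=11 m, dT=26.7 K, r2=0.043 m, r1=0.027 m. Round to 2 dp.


Q = 2*pi*0.032*11*26.7/ln(0.043/0.027) = 126.89 W

126.89 W


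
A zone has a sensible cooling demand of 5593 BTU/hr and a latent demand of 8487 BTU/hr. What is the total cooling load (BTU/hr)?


Qt = 5593 + 8487 = 14080 BTU/hr

14080 BTU/hr


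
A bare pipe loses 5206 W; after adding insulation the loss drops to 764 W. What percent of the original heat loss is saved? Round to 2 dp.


Savings = ((5206-764)/5206)*100 = 85.32 %

85.32 %


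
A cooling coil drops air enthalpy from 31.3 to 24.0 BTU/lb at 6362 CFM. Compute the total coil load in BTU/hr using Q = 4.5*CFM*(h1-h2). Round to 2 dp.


Q = 4.5 * 6362 * (31.3 - 24.0) = 208991.70 BTU/hr

208991.70 BTU/hr


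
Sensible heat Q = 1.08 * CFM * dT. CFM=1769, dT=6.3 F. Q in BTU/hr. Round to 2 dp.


Q = 1.08 * 1769 * 6.3 = 12036.28 BTU/hr

12036.28 BTU/hr


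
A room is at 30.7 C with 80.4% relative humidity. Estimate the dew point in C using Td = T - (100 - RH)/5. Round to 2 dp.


Td = 30.7 - (100-80.4)/5 = 26.78 C

26.78 C


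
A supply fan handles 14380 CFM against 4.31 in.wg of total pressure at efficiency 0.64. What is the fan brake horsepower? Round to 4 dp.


BHP = 14380 * 4.31 / (6356 * 0.64) = 15.2360 hp

15.2360 hp


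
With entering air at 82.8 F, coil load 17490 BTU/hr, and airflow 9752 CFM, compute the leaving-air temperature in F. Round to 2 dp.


dT = 17490/(1.08*9752) = 1.6606
T_leave = 82.8 - 1.6606 = 81.14 F

81.14 F


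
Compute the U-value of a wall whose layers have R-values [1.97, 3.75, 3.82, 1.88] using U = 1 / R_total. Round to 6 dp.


R_total = 1.97 + 3.75 + 3.82 + 1.88 = 11.42
U = 1/11.42 = 0.087566

0.087566


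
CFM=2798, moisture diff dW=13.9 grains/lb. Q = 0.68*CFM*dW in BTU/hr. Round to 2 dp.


Q = 0.68 * 2798 * 13.9 = 26446.70 BTU/hr

26446.70 BTU/hr


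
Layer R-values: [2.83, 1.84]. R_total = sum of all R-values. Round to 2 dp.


R_total = 2.83 + 1.84 = 4.67

4.67


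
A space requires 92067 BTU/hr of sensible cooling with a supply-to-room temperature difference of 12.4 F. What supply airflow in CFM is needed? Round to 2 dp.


CFM = 92067 / (1.08 * 12.4) = 6874.78

6874.78 CFM


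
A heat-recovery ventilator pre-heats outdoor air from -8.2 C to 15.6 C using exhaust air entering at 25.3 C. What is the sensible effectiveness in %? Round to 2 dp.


eff = (15.6-(-8.2))/(25.3-(-8.2))*100 = 71.04 %

71.04 %


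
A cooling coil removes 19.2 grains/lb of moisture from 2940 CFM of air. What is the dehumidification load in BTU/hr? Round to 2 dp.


Q = 0.68 * 2940 * 19.2 = 38384.64 BTU/hr

38384.64 BTU/hr


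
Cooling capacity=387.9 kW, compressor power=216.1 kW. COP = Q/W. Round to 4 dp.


COP = 387.9 / 216.1 = 1.7950

1.7950


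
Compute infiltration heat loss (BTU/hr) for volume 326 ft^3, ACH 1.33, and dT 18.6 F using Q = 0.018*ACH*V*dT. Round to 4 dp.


Q = 0.018 * 1.33 * 326 * 18.6 = 145.1626 BTU/hr

145.1626 BTU/hr
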